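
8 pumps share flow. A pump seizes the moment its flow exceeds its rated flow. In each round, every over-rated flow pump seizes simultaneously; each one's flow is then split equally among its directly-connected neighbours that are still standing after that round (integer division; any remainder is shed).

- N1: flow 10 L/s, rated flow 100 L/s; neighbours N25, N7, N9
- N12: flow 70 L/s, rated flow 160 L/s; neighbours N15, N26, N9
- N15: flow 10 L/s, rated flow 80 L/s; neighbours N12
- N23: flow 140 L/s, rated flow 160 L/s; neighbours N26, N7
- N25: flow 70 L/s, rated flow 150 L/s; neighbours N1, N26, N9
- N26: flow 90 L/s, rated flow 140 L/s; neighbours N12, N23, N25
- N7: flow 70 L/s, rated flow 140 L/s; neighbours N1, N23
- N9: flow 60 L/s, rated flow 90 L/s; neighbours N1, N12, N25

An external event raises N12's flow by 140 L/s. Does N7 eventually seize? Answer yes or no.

Round 1 — N12 at 210 > 160. N12 seizes.
  N12 sheds 210 L/s to N15, N26, N9: 70 each.
    N15: 10+70 = 80 ≤ 80
    N26: 90+70 = 160 > 140
    N9: 60+70 = 130 > 90
Round 2 — N26, N9 seize.
  N26 sheds 160 L/s to N23, N25: 80 each.
    N23: 140+80 = 220 > 160
    N25: 70+80 = 150 ≤ 150
  N9 sheds 130 L/s to N1, N25: 65 each.
    N1: 10+65 = 75 ≤ 100
    N25: 150+65 = 215 > 150
Round 3 — N23, N25 seize.
  N23 sheds 220 L/s to N7: 220 each.
    N7: 70+220 = 290 > 140
  N25 sheds 215 L/s to N1: 215 each.
    N1: 75+215 = 290 > 100
Round 4 — N1, N7 seize.
  N1 sheds 290 L/s: no online neighbours, lost.
  N7 sheds 290 L/s: no online neighbours, lost.
No further seizures.

yes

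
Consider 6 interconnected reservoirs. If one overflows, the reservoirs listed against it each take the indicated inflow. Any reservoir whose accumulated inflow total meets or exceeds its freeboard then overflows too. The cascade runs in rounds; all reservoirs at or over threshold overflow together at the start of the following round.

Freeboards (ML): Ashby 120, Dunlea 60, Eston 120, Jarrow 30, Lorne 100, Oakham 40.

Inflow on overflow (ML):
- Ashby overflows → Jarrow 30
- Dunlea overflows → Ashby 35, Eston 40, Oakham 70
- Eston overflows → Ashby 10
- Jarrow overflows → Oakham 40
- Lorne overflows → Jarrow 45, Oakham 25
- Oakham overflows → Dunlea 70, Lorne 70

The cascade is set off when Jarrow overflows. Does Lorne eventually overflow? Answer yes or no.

no

Round 1 — Jarrow overflows (initial).
  Oakham: +40 → 40 ≥ 40
Round 2 — Oakham overflows.
  Dunlea: +70 → 70 ≥ 60
  Lorne: +70 → 70 < 100
Round 3 — Dunlea overflows.
  Ashby: +35 → 35 < 120
  Eston: +40 → 40 < 120
No further overflows.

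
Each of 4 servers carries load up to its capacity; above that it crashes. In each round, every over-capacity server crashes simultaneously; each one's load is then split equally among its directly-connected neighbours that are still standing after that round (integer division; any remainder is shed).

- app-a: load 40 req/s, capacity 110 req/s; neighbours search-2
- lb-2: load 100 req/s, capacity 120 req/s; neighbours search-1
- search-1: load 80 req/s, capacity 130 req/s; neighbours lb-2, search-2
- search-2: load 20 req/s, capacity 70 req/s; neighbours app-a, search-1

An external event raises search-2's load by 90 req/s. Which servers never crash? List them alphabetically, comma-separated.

Round 1 — search-2 at 110 > 70. search-2 crashes.
  search-2 sheds 110 req/s to app-a, search-1: 55 each.
    app-a: 40+55 = 95 ≤ 110
    search-1: 80+55 = 135 > 130
Round 2 — search-1 crashes.
  search-1 sheds 135 req/s to lb-2: 135 each.
    lb-2: 100+135 = 235 > 120
Round 3 — lb-2 crashes.
  lb-2 sheds 235 req/s: no online neighbours, lost.
No further crashes.

app-a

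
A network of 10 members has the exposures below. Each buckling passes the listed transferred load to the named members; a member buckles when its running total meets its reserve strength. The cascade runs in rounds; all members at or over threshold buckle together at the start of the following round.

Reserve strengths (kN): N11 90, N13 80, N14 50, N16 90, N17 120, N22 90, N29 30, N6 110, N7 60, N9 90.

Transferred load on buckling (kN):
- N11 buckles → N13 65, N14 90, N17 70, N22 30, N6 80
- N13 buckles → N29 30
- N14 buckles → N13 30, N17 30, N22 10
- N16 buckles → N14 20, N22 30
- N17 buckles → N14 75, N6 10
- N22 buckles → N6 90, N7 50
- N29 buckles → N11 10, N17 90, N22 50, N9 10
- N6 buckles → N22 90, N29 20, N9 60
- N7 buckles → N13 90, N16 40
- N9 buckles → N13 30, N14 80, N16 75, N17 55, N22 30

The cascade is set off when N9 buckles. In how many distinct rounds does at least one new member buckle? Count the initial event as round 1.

2

Round 1 — N9 buckles (initial).
  N13: +30 → 30 < 80
  N14: +80 → 80 ≥ 50
  N16: +75 → 75 < 90
  N17: +55 → 55 < 120
  N22: +30 → 30 < 90
Round 2 — N14 buckles.
  N13: +30 → 60 < 80
  N17: +30 → 85 < 120
  N22: +10 → 40 < 90
No further bucklings.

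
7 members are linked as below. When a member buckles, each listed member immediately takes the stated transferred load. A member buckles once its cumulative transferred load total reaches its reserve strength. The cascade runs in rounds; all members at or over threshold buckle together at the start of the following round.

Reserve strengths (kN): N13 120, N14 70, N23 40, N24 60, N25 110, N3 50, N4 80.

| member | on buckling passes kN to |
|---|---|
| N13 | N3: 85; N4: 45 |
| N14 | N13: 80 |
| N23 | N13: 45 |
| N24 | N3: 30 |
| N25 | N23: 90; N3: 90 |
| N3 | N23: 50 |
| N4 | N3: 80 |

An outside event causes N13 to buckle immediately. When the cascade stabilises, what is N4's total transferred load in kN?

45

Round 1 — N13 buckles (initial).
  N3: +85 → 85 ≥ 50
  N4: +45 → 45 < 80
Round 2 — N3 buckles.
  N23: +50 → 50 ≥ 40
Round 3 — N23 buckles.
No further bucklings.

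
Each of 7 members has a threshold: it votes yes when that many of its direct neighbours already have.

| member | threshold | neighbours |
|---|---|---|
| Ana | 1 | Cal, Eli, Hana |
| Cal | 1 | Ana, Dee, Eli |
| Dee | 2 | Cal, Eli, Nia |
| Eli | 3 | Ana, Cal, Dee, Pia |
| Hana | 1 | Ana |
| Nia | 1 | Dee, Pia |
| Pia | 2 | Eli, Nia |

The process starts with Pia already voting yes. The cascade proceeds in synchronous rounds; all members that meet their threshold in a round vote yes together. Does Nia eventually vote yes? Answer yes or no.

yes

Round 1 — Pia votes yes (initial).
Round 2 — checking thresholds:
  Eli: 1 of 4 neighbours < 3, below threshold.
  Nia: 1 of 2 neighbours ≥ 1, votes yes.
Round 3 — no new yes votes; cascade stops.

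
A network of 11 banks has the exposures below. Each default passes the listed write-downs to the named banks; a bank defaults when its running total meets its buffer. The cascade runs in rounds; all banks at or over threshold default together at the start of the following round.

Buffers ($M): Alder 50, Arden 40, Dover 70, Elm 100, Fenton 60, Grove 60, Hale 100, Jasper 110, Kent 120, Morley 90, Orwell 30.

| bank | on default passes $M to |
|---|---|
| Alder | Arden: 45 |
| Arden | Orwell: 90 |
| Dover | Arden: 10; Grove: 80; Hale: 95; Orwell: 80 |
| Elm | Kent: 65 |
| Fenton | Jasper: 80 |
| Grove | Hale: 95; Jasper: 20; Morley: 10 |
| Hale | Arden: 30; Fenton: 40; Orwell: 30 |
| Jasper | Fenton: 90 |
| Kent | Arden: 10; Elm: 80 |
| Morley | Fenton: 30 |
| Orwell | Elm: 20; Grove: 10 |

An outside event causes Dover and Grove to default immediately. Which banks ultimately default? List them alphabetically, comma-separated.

Arden, Dover, Grove, Hale, Orwell

Round 1 — Dover, Grove default (initial).
  Arden: +10 → 10 < 40
  Hale: +95+95 → 190 ≥ 100
  Jasper: +20 → 20 < 110
  Morley: +10 → 10 < 90
  Orwell: +80 → 80 ≥ 30
Round 2 — Hale, Orwell default.
  Arden: +30 → 40 ≥ 40
  Elm: +20 → 20 < 100
  Fenton: +40 → 40 < 60
Round 3 — Arden defaults.
No further defaults.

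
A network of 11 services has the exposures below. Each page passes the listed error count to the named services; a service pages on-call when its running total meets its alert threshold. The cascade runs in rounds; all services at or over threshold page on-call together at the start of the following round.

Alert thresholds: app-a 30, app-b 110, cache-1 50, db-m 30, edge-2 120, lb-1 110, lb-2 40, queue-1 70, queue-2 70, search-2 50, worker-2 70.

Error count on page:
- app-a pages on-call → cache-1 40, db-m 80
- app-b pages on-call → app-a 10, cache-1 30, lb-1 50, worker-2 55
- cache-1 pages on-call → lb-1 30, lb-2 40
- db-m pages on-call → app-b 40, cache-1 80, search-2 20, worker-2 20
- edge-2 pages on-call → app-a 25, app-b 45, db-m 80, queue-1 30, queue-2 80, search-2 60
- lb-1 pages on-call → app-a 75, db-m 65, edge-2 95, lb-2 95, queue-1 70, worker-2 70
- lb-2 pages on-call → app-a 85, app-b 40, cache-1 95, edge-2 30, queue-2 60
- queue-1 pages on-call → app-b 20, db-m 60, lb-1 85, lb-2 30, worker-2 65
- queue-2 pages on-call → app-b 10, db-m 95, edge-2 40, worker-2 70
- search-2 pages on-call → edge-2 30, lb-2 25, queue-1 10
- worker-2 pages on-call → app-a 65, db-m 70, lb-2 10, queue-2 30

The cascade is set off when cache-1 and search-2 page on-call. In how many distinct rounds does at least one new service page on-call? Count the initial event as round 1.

Round 1 — cache-1, search-2 page on-call (initial).
  edge-2: +30 → 30 < 120
  lb-1: +30 → 30 < 110
  lb-2: +40+25 → 65 ≥ 40
  queue-1: +10 → 10 < 70
Round 2 — lb-2 pages on-call.
  app-a: +85 → 85 ≥ 30
  app-b: +40 → 40 < 110
  edge-2: +30 → 60 < 120
  queue-2: +60 → 60 < 70
Round 3 — app-a pages on-call.
  db-m: +80 → 80 ≥ 30
Round 4 — db-m pages on-call.
  app-b: +40 → 80 < 110
  worker-2: +20 → 20 < 70
No further pages.

4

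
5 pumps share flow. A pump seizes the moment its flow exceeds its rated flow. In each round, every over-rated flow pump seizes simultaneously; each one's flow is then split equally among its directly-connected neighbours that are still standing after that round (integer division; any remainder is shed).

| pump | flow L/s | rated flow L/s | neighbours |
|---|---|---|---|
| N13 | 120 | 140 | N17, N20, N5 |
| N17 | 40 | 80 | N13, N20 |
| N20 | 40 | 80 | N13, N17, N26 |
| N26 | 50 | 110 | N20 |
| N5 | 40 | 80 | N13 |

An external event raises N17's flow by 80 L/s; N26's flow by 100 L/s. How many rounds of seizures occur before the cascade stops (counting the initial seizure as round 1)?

3

Round 1 — N17 at 120 > 80; N26 at 150 > 110. N17, N26 seize.
  N17 sheds 120 L/s to N13, N20: 60 each.
    N13: 120+60 = 180 > 140
    N20: 40+60 = 100 > 80
  N26 sheds 150 L/s to N20: 150 each.
    N20: 100+150 = 250 > 80
Round 2 — N13, N20 seize.
  N13 sheds 180 L/s to N5: 180 each.
    N5: 40+180 = 220 > 80
  N20 sheds 250 L/s: no online neighbours, lost.
Round 3 — N5 seizes.
  N5 sheds 220 L/s: no online neighbours, lost.
No further seizures.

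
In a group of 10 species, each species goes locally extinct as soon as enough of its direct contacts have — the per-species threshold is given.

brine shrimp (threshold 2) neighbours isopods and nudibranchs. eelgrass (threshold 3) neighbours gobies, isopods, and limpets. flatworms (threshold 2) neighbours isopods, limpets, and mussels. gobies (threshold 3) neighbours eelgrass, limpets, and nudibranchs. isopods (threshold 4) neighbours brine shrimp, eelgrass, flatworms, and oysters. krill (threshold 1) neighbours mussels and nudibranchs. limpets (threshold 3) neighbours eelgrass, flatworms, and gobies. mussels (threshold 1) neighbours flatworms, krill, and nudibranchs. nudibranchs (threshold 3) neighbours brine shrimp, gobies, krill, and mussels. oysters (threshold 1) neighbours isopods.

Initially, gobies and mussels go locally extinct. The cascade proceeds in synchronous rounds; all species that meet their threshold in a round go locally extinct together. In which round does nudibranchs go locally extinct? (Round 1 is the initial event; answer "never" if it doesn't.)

Round 1 — gobies, mussels go locally extinct (initial).
Round 2 — checking thresholds:
  eelgrass: 1 of 3 neighbours < 3, below threshold.
  flatworms: 1 of 3 neighbours < 2, below threshold.
  krill: 1 of 2 neighbours ≥ 1, goes locally extinct.
  limpets: 1 of 3 neighbours < 3, below threshold.
  nudibranchs: 2 of 4 neighbours < 3, below threshold.
Round 3 — checking thresholds:
  eelgrass: 1 of 3 neighbours < 3, below threshold.
  flatworms: 1 of 3 neighbours < 2, below threshold.
  limpets: 1 of 3 neighbours < 3, below threshold.
  nudibranchs: 3 of 4 neighbours ≥ 3, goes locally extinct.
Round 4 — no new extinctions; cascade stops.

3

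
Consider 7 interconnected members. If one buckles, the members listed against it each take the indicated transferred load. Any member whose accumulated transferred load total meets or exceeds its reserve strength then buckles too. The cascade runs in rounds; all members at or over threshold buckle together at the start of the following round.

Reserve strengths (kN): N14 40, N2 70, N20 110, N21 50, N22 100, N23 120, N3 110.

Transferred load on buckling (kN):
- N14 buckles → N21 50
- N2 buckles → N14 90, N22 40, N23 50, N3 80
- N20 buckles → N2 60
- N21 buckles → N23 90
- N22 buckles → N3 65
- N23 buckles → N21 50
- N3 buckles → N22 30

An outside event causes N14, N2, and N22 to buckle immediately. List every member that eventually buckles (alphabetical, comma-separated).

N14, N2, N21, N22, N23, N3

Round 1 — N14, N2, N22 buckle (initial).
  N21: +50 → 50 ≥ 50
  N23: +50 → 50 < 120
  N3: +80+65 → 145 ≥ 110
Round 2 — N21, N3 buckle.
  N23: +90 → 140 ≥ 120
Round 3 — N23 buckles.
No further bucklings.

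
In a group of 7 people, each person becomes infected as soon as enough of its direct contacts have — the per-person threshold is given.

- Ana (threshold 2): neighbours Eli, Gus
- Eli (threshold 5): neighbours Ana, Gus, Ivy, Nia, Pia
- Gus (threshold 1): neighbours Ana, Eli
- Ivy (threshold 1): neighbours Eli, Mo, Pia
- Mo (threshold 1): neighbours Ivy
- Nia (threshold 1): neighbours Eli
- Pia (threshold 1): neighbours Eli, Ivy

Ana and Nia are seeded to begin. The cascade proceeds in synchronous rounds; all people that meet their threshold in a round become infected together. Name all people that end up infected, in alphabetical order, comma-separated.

Round 1 — Ana, Nia become infected (initial).
Round 2 — checking thresholds:
  Eli: 2 of 5 neighbours < 5, not yet.
  Gus: 1 of 2 neighbours ≥ 1, becomes infected.
Round 3 — no new infections; cascade stops.

Ana, Gus, Nia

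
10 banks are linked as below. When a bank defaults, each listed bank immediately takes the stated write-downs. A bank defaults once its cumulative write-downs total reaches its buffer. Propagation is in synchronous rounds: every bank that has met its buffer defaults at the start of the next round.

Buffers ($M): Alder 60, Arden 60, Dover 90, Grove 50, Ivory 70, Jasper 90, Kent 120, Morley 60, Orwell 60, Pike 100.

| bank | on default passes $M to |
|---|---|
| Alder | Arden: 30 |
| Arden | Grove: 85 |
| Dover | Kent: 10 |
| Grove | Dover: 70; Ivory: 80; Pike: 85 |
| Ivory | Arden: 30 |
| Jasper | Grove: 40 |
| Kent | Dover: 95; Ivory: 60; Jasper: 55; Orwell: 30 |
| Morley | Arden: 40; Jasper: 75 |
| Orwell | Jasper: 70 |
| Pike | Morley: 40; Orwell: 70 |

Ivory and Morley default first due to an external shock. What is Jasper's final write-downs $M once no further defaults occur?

75

Round 1 — Ivory, Morley default (initial).
  Arden: +30+40 → 70 ≥ 60
  Jasper: +75 → 75 < 90
Round 2 — Arden defaults.
  Grove: +85 → 85 ≥ 50
Round 3 — Grove defaults.
  Dover: +70 → 70 < 90
  Pike: +85 → 85 < 100
No further defaults.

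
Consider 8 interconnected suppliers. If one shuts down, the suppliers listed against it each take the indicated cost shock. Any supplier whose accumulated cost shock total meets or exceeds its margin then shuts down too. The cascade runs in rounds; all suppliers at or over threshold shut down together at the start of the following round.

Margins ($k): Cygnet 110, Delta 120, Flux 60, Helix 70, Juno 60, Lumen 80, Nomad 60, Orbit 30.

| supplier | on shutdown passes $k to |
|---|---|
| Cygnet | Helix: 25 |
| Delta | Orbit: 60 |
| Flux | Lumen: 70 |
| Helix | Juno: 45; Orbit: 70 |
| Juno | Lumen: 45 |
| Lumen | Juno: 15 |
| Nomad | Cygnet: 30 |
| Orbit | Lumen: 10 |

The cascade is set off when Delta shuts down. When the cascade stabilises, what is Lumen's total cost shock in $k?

Round 1 — Delta shuts down (initial).
  Orbit: +60 → 60 ≥ 30
Round 2 — Orbit shuts down.
  Lumen: +10 → 10 < 80
No further shutdowns.

10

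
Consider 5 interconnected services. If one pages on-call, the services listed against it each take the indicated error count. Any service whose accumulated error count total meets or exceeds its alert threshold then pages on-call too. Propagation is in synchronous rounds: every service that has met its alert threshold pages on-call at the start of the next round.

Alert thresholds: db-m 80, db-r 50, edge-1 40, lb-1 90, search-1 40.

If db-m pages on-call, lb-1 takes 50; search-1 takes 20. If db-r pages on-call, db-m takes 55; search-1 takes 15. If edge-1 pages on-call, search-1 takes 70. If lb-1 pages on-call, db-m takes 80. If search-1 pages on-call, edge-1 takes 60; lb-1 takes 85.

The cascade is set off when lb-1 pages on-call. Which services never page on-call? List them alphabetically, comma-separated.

Round 1 — lb-1 pages on-call (initial).
  db-m: +80 → 80 ≥ 80
Round 2 — db-m pages on-call.
  search-1: +20 → 20 < 40
No further pages.

db-r, edge-1, search-1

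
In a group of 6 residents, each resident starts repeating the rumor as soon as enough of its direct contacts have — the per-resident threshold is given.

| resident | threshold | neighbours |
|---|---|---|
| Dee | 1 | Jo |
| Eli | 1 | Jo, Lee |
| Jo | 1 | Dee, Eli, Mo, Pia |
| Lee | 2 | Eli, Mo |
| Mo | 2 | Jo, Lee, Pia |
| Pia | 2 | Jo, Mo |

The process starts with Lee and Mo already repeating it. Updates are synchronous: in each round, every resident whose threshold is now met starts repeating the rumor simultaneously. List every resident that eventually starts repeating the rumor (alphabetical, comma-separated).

Dee, Eli, Jo, Lee, Mo, Pia

Round 1 — Lee, Mo start repeating the rumor (initial).
Round 2 — checking thresholds:
  Eli: 1 of 2 neighbours ≥ 1, starts repeating the rumor.
  Jo: 1 of 4 neighbours ≥ 1, starts repeating the rumor.
  Pia: 1 of 2 neighbours < 2, not yet.
Round 3 — checking thresholds:
  Dee: 1 of 1 neighbours ≥ 1, starts repeating the rumor.
  Pia: 2 of 2 neighbours ≥ 2, starts repeating the rumor.
Round 4 — no new spreads; cascade stops.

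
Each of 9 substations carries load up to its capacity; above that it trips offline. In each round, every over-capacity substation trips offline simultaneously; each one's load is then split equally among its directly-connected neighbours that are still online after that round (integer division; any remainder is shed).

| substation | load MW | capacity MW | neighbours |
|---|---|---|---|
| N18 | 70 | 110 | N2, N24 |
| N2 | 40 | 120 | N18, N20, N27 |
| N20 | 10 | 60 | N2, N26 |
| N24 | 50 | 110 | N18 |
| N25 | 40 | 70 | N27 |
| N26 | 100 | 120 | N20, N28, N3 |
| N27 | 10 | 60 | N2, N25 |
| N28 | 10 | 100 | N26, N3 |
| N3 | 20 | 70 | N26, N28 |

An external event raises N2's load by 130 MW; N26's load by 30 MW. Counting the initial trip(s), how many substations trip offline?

7

Round 1 — N2 at 170 > 120; N26 at 130 > 120. N2, N26 trip offline.
  N2 sheds 170 MW to N18, N20, N27: 56 each (2 lost).
    N18: 70+56 = 126 > 110
    N20: 10+56 = 66 > 60
    N27: 10+56 = 66 > 60
  N26 sheds 130 MW to N20, N28, N3: 43 each (1 lost).
    N20: 66+43 = 109 > 60
    N28: 10+43 = 53 ≤ 100
    N3: 20+43 = 63 ≤ 70
Round 2 — N18, N20, N27 trip offline.
  N18 sheds 126 MW to N24: 126 each.
    N24: 50+126 = 176 > 110
  N20 sheds 109 MW: no online neighbours, lost.
  N27 sheds 66 MW to N25: 66 each.
    N25: 40+66 = 106 > 70
Round 3 — N24, N25 trip offline.
  N24 sheds 176 MW: no online neighbours, lost.
  N25 sheds 106 MW: no online neighbours, lost.
No further trips.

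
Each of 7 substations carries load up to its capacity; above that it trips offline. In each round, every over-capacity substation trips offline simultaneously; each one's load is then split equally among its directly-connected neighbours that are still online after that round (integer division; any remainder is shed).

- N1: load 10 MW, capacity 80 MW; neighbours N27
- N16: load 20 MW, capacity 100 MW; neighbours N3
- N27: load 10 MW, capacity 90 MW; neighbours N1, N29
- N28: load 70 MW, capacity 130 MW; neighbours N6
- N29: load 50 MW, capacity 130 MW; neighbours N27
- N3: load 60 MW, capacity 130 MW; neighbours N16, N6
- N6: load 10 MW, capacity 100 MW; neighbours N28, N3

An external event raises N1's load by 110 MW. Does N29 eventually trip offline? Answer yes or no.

yes

Round 1 — N1 at 120 > 80. N1 trips offline.
  N1 sheds 120 MW to N27: 120 each.
    N27: 10+120 = 130 > 90
Round 2 — N27 trips offline.
  N27 sheds 130 MW to N29: 130 each.
    N29: 50+130 = 180 > 130
Round 3 — N29 trips offline.
  N29 sheds 180 MW: no online neighbours, lost.
No further trips.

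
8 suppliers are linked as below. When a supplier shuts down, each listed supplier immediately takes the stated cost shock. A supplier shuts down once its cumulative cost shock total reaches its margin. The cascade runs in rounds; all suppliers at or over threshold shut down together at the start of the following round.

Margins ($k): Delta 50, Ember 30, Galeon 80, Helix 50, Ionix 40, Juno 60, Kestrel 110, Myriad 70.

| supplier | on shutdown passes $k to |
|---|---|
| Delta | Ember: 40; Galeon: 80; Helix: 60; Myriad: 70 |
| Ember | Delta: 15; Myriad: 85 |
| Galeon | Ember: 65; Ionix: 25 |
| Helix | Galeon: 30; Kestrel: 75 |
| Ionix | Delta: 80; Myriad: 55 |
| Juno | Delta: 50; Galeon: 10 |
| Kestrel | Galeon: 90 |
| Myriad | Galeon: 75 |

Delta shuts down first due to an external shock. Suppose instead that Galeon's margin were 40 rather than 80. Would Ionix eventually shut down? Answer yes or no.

no

With Galeon's margin at 40:
Round 1 — Delta shuts down (initial).
  Ember: +40 → 40 ≥ 30
  Galeon: +80 → 80 ≥ 40
  Helix: +60 → 60 ≥ 50
  Myriad: +70 → 70 ≥ 70
Round 2 — Ember, Galeon, Helix, Myriad shut down.
  Ionix: +25 → 25 < 40
  Kestrel: +75 → 75 < 110
No further shutdowns.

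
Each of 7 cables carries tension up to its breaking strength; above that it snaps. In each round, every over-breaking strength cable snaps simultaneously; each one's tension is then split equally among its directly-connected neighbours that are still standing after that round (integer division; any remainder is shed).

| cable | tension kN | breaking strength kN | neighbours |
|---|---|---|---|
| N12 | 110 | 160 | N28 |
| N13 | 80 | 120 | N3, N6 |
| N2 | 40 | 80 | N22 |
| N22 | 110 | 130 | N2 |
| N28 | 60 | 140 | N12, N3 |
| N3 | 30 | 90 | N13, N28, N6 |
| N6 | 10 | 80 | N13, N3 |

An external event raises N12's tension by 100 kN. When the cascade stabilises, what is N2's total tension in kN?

Round 1 — N12 at 210 > 160. N12 snaps.
  N12 sheds 210 kN to N28: 210 each.
    N28: 60+210 = 270 > 140
Round 2 — N28 snaps.
  N28 sheds 270 kN to N3: 270 each.
    N3: 30+270 = 300 > 90
Round 3 — N3 snaps.
  N3 sheds 300 kN to N13, N6: 150 each.
    N13: 80+150 = 230 > 120
    N6: 10+150 = 160 > 80
Round 4 — N13, N6 snap.
  N13 sheds 230 kN: no online neighbours, lost.
  N6 sheds 160 kN: no online neighbours, lost.
No further breaks.

40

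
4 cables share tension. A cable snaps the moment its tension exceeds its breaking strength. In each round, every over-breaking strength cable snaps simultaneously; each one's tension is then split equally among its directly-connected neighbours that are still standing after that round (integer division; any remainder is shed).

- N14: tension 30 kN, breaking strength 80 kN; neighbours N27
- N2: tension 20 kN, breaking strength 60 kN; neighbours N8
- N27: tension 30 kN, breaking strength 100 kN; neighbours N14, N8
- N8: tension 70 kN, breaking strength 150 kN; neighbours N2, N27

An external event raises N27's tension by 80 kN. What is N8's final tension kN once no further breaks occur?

125

Round 1 — N27 at 110 > 100. N27 snaps.
  N27 sheds 110 kN to N14, N8: 55 each.
    N14: 30+55 = 85 > 80
    N8: 70+55 = 125 ≤ 150
Round 2 — N14 snaps.
  N14 sheds 85 kN: no online neighbours, lost.
No further breaks.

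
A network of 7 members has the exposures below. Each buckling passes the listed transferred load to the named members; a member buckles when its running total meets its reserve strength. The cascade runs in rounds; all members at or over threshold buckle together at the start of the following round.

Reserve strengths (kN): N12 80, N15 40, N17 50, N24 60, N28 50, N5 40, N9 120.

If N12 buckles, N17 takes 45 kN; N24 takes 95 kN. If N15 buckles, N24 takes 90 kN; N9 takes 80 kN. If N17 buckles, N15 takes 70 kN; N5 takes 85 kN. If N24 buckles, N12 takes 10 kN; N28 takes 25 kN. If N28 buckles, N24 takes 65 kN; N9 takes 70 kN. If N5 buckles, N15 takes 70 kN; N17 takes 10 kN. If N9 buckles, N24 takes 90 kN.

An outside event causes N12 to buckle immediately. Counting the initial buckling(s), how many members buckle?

Round 1 — N12 buckles (initial).
  N17: +45 → 45 < 50
  N24: +95 → 95 ≥ 60
Round 2 — N24 buckles.
  N28: +25 → 25 < 50
No further bucklings.

2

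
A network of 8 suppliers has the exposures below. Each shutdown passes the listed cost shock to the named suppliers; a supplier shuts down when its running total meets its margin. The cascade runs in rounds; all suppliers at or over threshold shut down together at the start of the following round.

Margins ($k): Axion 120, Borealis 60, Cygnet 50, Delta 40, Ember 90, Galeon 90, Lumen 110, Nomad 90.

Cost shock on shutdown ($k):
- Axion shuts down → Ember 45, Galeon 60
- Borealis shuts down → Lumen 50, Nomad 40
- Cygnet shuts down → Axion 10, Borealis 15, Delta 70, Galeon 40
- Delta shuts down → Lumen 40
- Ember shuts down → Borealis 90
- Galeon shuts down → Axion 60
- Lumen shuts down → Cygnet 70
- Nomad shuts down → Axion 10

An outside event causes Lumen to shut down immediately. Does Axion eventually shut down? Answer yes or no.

no

Round 1 — Lumen shuts down (initial).
  Cygnet: +70 → 70 ≥ 50
Round 2 — Cygnet shuts down.
  Axion: +10 → 10 < 120
  Borealis: +15 → 15 < 60
  Delta: +70 → 70 ≥ 40
  Galeon: +40 → 40 < 90
Round 3 — Delta shuts down.
No further shutdowns.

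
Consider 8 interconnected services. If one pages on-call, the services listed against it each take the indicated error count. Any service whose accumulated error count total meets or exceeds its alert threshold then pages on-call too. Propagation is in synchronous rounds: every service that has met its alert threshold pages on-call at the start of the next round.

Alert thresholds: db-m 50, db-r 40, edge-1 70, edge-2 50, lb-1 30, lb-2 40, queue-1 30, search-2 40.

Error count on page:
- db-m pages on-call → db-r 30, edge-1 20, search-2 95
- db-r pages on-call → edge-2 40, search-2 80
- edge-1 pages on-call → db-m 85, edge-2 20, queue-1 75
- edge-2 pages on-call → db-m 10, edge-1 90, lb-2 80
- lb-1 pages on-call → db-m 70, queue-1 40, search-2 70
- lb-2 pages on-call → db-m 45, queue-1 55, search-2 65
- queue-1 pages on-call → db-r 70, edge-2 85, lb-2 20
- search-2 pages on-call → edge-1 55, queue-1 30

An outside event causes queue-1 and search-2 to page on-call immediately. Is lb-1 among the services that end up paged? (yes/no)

Round 1 — queue-1, search-2 page on-call (initial).
  db-r: +70 → 70 ≥ 40
  edge-1: +55 → 55 < 70
  edge-2: +85 → 85 ≥ 50
  lb-2: +20 → 20 < 40
Round 2 — db-r, edge-2 page on-call.
  db-m: +10 → 10 < 50
  edge-1: +90 → 145 ≥ 70
  lb-2: +80 → 100 ≥ 40
Round 3 — edge-1, lb-2 page on-call.
  db-m: +85+45 → 140 ≥ 50
Round 4 — db-m pages on-call.
No further pages.

no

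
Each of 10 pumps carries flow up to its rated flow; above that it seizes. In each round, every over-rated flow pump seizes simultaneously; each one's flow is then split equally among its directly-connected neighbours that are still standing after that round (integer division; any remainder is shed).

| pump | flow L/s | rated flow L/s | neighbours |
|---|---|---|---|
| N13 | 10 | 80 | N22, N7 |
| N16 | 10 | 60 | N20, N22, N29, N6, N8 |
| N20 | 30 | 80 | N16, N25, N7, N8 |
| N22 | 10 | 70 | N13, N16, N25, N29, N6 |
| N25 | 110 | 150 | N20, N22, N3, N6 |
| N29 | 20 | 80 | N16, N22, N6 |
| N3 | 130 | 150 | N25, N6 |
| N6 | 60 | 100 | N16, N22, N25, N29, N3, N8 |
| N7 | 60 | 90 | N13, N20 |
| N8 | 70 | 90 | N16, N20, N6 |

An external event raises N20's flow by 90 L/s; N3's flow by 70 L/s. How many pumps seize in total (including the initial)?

10

Round 1 — N20 at 120 > 80; N3 at 200 > 150. N20, N3 seize.
  N20 sheds 120 L/s to N16, N25, N7, N8: 30 each.
    N16: 10+30 = 40 ≤ 60
    N25: 110+30 = 140 ≤ 150
    N7: 60+30 = 90 ≤ 90
    N8: 70+30 = 100 > 90
  N3 sheds 200 L/s to N25, N6: 100 each.
    N25: 140+100 = 240 > 150
    N6: 60+100 = 160 > 100
Round 2 — N25, N6, N8 seize.
  N25 sheds 240 L/s to N22: 240 each.
    N22: 10+240 = 250 > 70
  N6 sheds 160 L/s to N16, N22, N29: 53 each (1 lost).
    N16: 40+53 = 93 > 60
    N22: 250+53 = 303 > 70
    N29: 20+53 = 73 ≤ 80
  N8 sheds 100 L/s to N16: 100 each.
    N16: 93+100 = 193 > 60
Round 3 — N16, N22 seize.
  N16 sheds 193 L/s to N29: 193 each.
    N29: 73+193 = 266 > 80
  N22 sheds 303 L/s to N13, N29: 151 each (1 lost).
    N13: 10+151 = 161 > 80
    N29: 266+151 = 417 > 80
Round 4 — N13, N29 seize.
  N13 sheds 161 L/s to N7: 161 each.
    N7: 90+161 = 251 > 90
  N29 sheds 417 L/s: no online neighbours, lost.
Round 5 — N7 seizes.
  N7 sheds 251 L/s: no online neighbours, lost.
No further seizures.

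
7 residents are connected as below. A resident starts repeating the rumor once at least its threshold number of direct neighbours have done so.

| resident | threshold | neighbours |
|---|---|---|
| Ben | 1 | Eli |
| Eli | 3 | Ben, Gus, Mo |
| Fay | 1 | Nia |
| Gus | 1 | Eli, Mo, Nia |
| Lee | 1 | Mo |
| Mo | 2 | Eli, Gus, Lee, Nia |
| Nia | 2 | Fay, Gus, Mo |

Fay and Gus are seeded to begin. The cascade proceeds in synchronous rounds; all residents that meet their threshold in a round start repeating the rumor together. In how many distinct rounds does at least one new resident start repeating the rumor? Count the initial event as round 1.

Round 1 — Fay, Gus start repeating the rumor (initial).
Round 2 — checking thresholds:
  Eli: 1 of 3 neighbours < 3, holds.
  Mo: 1 of 4 neighbours < 2, holds.
  Nia: 2 of 3 neighbours ≥ 2, starts repeating the rumor.
Round 3 — checking thresholds:
  Eli: 1 of 3 neighbours < 3, holds.
  Mo: 2 of 4 neighbours ≥ 2, starts repeating the rumor.
Round 4 — checking thresholds:
  Eli: 2 of 3 neighbours < 3, holds.
  Lee: 1 of 1 neighbours ≥ 1, starts repeating the rumor.
Round 5 — no new spreads; cascade stops.

4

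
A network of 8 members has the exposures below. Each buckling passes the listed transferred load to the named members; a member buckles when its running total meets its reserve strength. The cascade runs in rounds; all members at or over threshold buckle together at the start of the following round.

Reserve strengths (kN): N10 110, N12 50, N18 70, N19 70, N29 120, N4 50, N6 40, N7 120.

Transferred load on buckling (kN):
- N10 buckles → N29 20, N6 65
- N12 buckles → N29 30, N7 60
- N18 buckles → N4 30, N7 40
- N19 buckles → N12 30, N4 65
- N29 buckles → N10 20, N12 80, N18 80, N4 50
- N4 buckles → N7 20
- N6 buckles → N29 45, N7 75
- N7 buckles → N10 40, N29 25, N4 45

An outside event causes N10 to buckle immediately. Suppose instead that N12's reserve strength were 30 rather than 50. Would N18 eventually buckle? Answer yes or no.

With N12's reserve strength at 30:
Round 1 — N10 buckles (initial).
  N29: +20 → 20 < 120
  N6: +65 → 65 ≥ 40
Round 2 — N6 buckles.
  N29: +45 → 65 < 120
  N7: +75 → 75 < 120
No further bucklings.

no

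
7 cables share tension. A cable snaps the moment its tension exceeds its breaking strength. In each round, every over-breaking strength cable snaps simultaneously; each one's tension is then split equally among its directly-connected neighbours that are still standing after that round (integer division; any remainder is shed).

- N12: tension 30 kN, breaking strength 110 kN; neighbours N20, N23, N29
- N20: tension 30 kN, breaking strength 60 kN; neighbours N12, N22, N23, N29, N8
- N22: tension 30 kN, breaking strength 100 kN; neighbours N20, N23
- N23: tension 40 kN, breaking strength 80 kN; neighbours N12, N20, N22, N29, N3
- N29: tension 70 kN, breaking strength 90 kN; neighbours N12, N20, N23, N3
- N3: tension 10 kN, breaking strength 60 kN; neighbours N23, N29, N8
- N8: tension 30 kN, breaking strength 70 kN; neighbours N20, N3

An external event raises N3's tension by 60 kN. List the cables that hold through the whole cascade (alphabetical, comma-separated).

Round 1 — N3 at 70 > 60. N3 snaps.
  N3 sheds 70 kN to N23, N29, N8: 23 each (1 lost).
    N23: 40+23 = 63 ≤ 80
    N29: 70+23 = 93 > 90
    N8: 30+23 = 53 ≤ 70
Round 2 — N29 snaps.
  N29 sheds 93 kN to N12, N20, N23: 31 each.
    N12: 30+31 = 61 ≤ 110
    N20: 30+31 = 61 > 60
    N23: 63+31 = 94 > 80
Round 3 — N20, N23 snap.
  N20 sheds 61 kN to N12, N22, N8: 20 each (1 lost).
    N12: 61+20 = 81 ≤ 110
    N22: 30+20 = 50 ≤ 100
    N8: 53+20 = 73 > 70
  N23 sheds 94 kN to N12, N22: 47 each.
    N12: 81+47 = 128 > 110
    N22: 50+47 = 97 ≤ 100
Round 4 — N12, N8 snap.
  N12 sheds 128 kN: no online neighbours, lost.
  N8 sheds 73 kN: no online neighbours, lost.
No further breaks.

N22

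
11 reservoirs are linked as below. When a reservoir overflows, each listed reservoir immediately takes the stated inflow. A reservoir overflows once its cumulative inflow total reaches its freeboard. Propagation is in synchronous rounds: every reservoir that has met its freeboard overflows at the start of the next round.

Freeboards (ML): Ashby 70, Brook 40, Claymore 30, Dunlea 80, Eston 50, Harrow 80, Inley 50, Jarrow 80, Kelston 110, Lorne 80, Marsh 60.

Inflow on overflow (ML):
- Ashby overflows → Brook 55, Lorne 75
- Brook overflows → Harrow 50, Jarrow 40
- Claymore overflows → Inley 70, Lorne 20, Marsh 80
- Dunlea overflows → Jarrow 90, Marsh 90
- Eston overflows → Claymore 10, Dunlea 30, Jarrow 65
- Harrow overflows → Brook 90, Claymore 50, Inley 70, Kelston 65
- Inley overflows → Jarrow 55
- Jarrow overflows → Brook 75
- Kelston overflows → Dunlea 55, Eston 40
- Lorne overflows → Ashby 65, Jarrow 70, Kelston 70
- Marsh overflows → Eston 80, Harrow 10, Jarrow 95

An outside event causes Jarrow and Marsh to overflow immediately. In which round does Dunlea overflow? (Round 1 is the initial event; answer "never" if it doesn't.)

never

Round 1 — Jarrow, Marsh overflow (initial).
  Brook: +75 → 75 ≥ 40
  Eston: +80 → 80 ≥ 50
  Harrow: +10 → 10 < 80
Round 2 — Brook, Eston overflow.
  Claymore: +10 → 10 < 30
  Dunlea: +30 → 30 < 80
  Harrow: +50 → 60 < 80
No further overflows.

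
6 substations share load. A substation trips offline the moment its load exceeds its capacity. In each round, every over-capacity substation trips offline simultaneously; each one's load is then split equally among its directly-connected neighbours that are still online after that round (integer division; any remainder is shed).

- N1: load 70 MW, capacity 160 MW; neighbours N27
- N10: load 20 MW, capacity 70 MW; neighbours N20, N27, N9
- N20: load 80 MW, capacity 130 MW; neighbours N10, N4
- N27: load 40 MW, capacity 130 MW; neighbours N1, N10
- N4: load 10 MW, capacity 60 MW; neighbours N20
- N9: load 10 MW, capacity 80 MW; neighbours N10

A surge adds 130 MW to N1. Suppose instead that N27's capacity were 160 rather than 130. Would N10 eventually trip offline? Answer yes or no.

yes

With N27's capacity at 160:
Round 1 — N1 at 200 > 160. N1 trips offline.
  N1 sheds 200 MW to N27: 200 each.
    N27: 40+200 = 240 > 160
Round 2 — N27 trips offline.
  N27 sheds 240 MW to N10: 240 each.
    N10: 20+240 = 260 > 70
Round 3 — N10 trips offline.
  N10 sheds 260 MW to N20, N9: 130 each.
    N20: 80+130 = 210 > 130
    N9: 10+130 = 140 > 80
Round 4 — N20, N9 trip offline.
  N20 sheds 210 MW to N4: 210 each.
    N4: 10+210 = 220 > 60
  N9 sheds 140 MW: no online neighbours, lost.
Round 5 — N4 trips offline.
  N4 sheds 220 MW: no online neighbours, lost.
No further trips.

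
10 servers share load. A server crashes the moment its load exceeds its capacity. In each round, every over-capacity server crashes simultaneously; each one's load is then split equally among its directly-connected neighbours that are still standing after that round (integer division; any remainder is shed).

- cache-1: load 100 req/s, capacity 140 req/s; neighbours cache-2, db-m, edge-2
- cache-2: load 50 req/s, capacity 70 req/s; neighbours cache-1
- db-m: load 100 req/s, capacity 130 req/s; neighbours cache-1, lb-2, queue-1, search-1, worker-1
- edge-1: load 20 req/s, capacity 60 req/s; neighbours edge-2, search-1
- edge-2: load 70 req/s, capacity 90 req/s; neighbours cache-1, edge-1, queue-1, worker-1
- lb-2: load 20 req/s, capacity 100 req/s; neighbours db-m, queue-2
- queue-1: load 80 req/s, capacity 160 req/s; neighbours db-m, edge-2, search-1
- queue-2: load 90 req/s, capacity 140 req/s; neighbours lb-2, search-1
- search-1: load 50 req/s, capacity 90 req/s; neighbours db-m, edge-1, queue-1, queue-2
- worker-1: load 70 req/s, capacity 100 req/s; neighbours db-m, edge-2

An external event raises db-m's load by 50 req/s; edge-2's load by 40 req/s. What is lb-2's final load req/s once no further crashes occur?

Round 1 — db-m at 150 > 130; edge-2 at 110 > 90. db-m, edge-2 crash.
  db-m sheds 150 req/s to cache-1, lb-2, queue-1, search-1, worker-1: 30 each.
    cache-1: 100+30 = 130 ≤ 140
    lb-2: 20+30 = 50 ≤ 100
    queue-1: 80+30 = 110 ≤ 160
    search-1: 50+30 = 80 ≤ 90
    worker-1: 70+30 = 100 ≤ 100
  edge-2 sheds 110 req/s to cache-1, edge-1, queue-1, worker-1: 27 each (2 lost).
    cache-1: 130+27 = 157 > 140
    edge-1: 20+27 = 47 ≤ 60
    queue-1: 110+27 = 137 ≤ 160
    worker-1: 100+27 = 127 > 100
Round 2 — cache-1, worker-1 crash.
  cache-1 sheds 157 req/s to cache-2: 157 each.
    cache-2: 50+157 = 207 > 70
  worker-1 sheds 127 req/s: no online neighbours, lost.
Round 3 — cache-2 crashes.
  cache-2 sheds 207 req/s: no online neighbours, lost.
No further crashes.

50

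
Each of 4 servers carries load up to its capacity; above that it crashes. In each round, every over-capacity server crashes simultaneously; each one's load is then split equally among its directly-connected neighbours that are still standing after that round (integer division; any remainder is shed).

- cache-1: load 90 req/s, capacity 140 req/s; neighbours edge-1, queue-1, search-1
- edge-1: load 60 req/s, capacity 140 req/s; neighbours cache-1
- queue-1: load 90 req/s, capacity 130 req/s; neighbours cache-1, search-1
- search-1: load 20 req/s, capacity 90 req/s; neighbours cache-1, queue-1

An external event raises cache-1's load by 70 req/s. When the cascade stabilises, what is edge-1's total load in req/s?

Round 1 — cache-1 at 160 > 140. cache-1 crashes.
  cache-1 sheds 160 req/s to edge-1, queue-1, search-1: 53 each (1 lost).
    edge-1: 60+53 = 113 ≤ 140
    queue-1: 90+53 = 143 > 130
    search-1: 20+53 = 73 ≤ 90
Round 2 — queue-1 crashes.
  queue-1 sheds 143 req/s to search-1: 143 each.
    search-1: 73+143 = 216 > 90
Round 3 — search-1 crashes.
  search-1 sheds 216 req/s: no online neighbours, lost.
No further crashes.

113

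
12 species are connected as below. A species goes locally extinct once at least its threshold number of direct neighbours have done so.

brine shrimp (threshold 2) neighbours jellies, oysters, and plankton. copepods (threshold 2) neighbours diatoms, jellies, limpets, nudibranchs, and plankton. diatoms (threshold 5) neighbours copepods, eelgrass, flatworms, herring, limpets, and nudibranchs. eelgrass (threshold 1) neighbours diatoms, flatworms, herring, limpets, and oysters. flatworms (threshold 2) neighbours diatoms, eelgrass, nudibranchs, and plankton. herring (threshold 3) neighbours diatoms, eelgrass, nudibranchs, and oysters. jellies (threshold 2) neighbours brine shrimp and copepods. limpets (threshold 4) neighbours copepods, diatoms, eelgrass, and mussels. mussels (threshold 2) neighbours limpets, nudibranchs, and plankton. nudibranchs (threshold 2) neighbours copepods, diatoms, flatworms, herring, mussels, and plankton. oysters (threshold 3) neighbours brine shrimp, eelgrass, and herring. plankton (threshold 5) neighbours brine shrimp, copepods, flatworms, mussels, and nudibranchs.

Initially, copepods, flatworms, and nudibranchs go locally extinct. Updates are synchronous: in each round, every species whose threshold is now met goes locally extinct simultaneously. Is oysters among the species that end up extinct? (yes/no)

Round 1 — copepods, flatworms, nudibranchs go locally extinct (initial).
Round 2 — checking thresholds:
  diatoms: 3 of 6 neighbours < 5, not yet.
  eelgrass: 1 of 5 neighbours ≥ 1, goes locally extinct.
  herring: 1 of 4 neighbours < 3, not yet.
  jellies: 1 of 2 neighbours < 2, not yet.
  limpets: 1 of 4 neighbours < 4, not yet.
  mussels: 1 of 3 neighbours < 2, not yet.
  plankton: 3 of 5 neighbours < 5, not yet.
Round 3 — no new extinctions; cascade stops.

no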